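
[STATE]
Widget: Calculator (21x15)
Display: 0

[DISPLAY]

                    0
┌───┬───┬───┬───┐    
│ 7 │ 8 │ 9 │ ÷ │    
├───┼───┼───┼───┤    
│ 4 │ 5 │ 6 │ × │    
├───┼───┼───┼───┤    
│ 1 │ 2 │ 3 │ - │    
├───┼───┼───┼───┤    
│ 0 │ . │ = │ + │    
├───┼───┼───┼───┤    
│ C │ MC│ MR│ M+│    
└───┴───┴───┴───┘    
                     
                     
                     


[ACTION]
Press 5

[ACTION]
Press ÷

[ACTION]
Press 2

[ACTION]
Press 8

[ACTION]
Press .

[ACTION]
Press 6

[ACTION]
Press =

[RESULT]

         0.1748251748
┌───┬───┬───┬───┐    
│ 7 │ 8 │ 9 │ ÷ │    
├───┼───┼───┼───┤    
│ 4 │ 5 │ 6 │ × │    
├───┼───┼───┼───┤    
│ 1 │ 2 │ 3 │ - │    
├───┼───┼───┼───┤    
│ 0 │ . │ = │ + │    
├───┼───┼───┼───┤    
│ C │ MC│ MR│ M+│    
└───┴───┴───┴───┘    
                     
                     
                     


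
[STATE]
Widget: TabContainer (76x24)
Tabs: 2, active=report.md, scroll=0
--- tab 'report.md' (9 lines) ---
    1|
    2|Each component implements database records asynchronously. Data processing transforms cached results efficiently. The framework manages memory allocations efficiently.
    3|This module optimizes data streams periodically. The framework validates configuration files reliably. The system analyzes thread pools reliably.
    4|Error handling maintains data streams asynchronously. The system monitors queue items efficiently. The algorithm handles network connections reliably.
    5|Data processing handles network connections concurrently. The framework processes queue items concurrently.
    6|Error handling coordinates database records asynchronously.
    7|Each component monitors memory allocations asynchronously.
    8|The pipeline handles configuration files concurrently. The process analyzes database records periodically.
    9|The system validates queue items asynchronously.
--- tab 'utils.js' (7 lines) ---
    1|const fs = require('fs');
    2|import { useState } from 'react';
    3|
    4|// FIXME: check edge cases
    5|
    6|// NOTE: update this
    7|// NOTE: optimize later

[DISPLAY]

[report.md]│ utils.js                                                       
────────────────────────────────────────────────────────────────────────────
                                                                            
Each component implements database records asynchronously. Data processing t
This module optimizes data streams periodically. The framework validates con
Error handling maintains data streams asynchronously. The system monitors qu
Data processing handles network connections concurrently. The framework proc
Error handling coordinates database records asynchronously.                 
Each component monitors memory allocations asynchronously.                  
The pipeline handles configuration files concurrently. The process analyzes 
The system validates queue items asynchronously.                            
                                                                            
                                                                            
                                                                            
                                                                            
                                                                            
                                                                            
                                                                            
                                                                            
                                                                            
                                                                            
                                                                            
                                                                            
                                                                            


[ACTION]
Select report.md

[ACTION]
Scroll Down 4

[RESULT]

[report.md]│ utils.js                                                       
────────────────────────────────────────────────────────────────────────────
Data processing handles network connections concurrently. The framework proc
Error handling coordinates database records asynchronously.                 
Each component monitors memory allocations asynchronously.                  
The pipeline handles configuration files concurrently. The process analyzes 
The system validates queue items asynchronously.                            
                                                                            
                                                                            
                                                                            
                                                                            
                                                                            
                                                                            
                                                                            
                                                                            
                                                                            
                                                                            
                                                                            
                                                                            
                                                                            
                                                                            
                                                                            
                                                                            
                                                                            


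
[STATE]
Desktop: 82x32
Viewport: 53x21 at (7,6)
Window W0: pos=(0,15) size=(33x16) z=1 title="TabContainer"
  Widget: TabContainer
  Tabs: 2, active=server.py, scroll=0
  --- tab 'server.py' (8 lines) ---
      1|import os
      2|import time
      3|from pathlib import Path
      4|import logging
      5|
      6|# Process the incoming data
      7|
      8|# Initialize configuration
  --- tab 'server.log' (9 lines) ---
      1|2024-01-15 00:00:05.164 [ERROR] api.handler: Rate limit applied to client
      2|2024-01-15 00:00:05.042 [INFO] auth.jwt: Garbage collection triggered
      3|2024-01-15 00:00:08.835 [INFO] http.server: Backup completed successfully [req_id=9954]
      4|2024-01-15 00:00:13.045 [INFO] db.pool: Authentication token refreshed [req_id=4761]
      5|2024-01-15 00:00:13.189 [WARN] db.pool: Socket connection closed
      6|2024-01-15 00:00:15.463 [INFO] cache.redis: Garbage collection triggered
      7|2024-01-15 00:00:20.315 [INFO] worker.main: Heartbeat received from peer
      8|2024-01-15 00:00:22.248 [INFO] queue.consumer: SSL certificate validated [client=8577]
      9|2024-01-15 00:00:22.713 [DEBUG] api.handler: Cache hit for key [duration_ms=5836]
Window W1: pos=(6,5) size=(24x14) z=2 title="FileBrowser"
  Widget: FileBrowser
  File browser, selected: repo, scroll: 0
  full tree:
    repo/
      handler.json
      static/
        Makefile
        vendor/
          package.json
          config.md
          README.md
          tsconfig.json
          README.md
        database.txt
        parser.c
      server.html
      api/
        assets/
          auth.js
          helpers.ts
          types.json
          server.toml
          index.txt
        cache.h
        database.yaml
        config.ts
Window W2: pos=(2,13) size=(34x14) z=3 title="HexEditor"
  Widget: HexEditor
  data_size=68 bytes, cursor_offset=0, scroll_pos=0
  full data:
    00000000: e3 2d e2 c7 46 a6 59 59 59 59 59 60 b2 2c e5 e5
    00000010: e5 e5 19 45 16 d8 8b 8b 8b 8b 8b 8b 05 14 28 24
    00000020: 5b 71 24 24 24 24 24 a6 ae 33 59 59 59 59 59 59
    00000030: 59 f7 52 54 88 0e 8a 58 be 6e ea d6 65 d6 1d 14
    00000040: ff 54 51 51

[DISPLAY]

 FileBrowser          ┃                              
──────────────────────┨                              
> [-] repo/           ┃                              
    handler.json      ┃                              
    [+] static/       ┃                              
    server.html       ┃                              
    [+] api/          ┃                              
━━━━━━━━━━━━━━━━━━━━━━━━━━━━┓                        
Editor                      ┃                        
────────────────────────────┨                        
0000  E3 2d e2 c7 46 a6 59 5┃                        
0010  e5 e5 19 45 16 d8 8b 8┃                        
0020  5b 71 24 24 24 24 24 a┃                        
0030  59 f7 52 54 88 0e 8a 5┃                        
0040  ff 54 51 51           ┃                        
                            ┃                        
                            ┃                        
                            ┃                        
                            ┃                        
                            ┃                        
━━━━━━━━━━━━━━━━━━━━━━━━━━━━┛                        


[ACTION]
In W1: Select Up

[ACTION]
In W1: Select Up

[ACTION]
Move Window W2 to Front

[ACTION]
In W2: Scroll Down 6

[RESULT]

 FileBrowser          ┃                              
──────────────────────┨                              
> [-] repo/           ┃                              
    handler.json      ┃                              
    [+] static/       ┃                              
    server.html       ┃                              
    [+] api/          ┃                              
━━━━━━━━━━━━━━━━━━━━━━━━━━━━┓                        
Editor                      ┃                        
────────────────────────────┨                        
0040  ff 54 51 51           ┃                        
                            ┃                        
                            ┃                        
                            ┃                        
                            ┃                        
                            ┃                        
                            ┃                        
                            ┃                        
                            ┃                        
                            ┃                        
━━━━━━━━━━━━━━━━━━━━━━━━━━━━┛                        


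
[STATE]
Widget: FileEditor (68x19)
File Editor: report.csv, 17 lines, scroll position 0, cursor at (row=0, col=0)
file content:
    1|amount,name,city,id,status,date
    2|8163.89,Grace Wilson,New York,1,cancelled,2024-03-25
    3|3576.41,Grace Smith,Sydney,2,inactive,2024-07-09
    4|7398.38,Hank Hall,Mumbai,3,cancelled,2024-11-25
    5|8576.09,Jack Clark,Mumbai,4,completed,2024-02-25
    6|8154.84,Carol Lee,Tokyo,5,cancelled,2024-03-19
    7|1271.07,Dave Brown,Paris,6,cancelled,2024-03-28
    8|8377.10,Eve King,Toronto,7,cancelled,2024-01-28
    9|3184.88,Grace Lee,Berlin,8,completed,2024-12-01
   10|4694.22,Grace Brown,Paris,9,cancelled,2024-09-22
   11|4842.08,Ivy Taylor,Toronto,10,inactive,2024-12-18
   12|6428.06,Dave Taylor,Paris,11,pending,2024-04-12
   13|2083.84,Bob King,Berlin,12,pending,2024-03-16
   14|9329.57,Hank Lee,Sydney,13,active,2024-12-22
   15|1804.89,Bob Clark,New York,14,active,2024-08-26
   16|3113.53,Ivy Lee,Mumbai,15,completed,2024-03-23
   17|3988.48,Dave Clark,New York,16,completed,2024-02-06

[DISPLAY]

█mount,name,city,id,status,date                                    ▲
8163.89,Grace Wilson,New York,1,cancelled,2024-03-25               █
3576.41,Grace Smith,Sydney,2,inactive,2024-07-09                   ░
7398.38,Hank Hall,Mumbai,3,cancelled,2024-11-25                    ░
8576.09,Jack Clark,Mumbai,4,completed,2024-02-25                   ░
8154.84,Carol Lee,Tokyo,5,cancelled,2024-03-19                     ░
1271.07,Dave Brown,Paris,6,cancelled,2024-03-28                    ░
8377.10,Eve King,Toronto,7,cancelled,2024-01-28                    ░
3184.88,Grace Lee,Berlin,8,completed,2024-12-01                    ░
4694.22,Grace Brown,Paris,9,cancelled,2024-09-22                   ░
4842.08,Ivy Taylor,Toronto,10,inactive,2024-12-18                  ░
6428.06,Dave Taylor,Paris,11,pending,2024-04-12                    ░
2083.84,Bob King,Berlin,12,pending,2024-03-16                      ░
9329.57,Hank Lee,Sydney,13,active,2024-12-22                       ░
1804.89,Bob Clark,New York,14,active,2024-08-26                    ░
3113.53,Ivy Lee,Mumbai,15,completed,2024-03-23                     ░
3988.48,Dave Clark,New York,16,completed,2024-02-06                ░
                                                                   ░
                                                                   ▼


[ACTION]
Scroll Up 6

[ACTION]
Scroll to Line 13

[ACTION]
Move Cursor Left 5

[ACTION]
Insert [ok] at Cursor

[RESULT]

ok█mount,name,city,id,status,date                                  ▲
8163.89,Grace Wilson,New York,1,cancelled,2024-03-25               █
3576.41,Grace Smith,Sydney,2,inactive,2024-07-09                   ░
7398.38,Hank Hall,Mumbai,3,cancelled,2024-11-25                    ░
8576.09,Jack Clark,Mumbai,4,completed,2024-02-25                   ░
8154.84,Carol Lee,Tokyo,5,cancelled,2024-03-19                     ░
1271.07,Dave Brown,Paris,6,cancelled,2024-03-28                    ░
8377.10,Eve King,Toronto,7,cancelled,2024-01-28                    ░
3184.88,Grace Lee,Berlin,8,completed,2024-12-01                    ░
4694.22,Grace Brown,Paris,9,cancelled,2024-09-22                   ░
4842.08,Ivy Taylor,Toronto,10,inactive,2024-12-18                  ░
6428.06,Dave Taylor,Paris,11,pending,2024-04-12                    ░
2083.84,Bob King,Berlin,12,pending,2024-03-16                      ░
9329.57,Hank Lee,Sydney,13,active,2024-12-22                       ░
1804.89,Bob Clark,New York,14,active,2024-08-26                    ░
3113.53,Ivy Lee,Mumbai,15,completed,2024-03-23                     ░
3988.48,Dave Clark,New York,16,completed,2024-02-06                ░
                                                                   ░
                                                                   ▼


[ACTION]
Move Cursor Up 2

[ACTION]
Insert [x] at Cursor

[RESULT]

okx█mount,name,city,id,status,date                                 ▲
8163.89,Grace Wilson,New York,1,cancelled,2024-03-25               █
3576.41,Grace Smith,Sydney,2,inactive,2024-07-09                   ░
7398.38,Hank Hall,Mumbai,3,cancelled,2024-11-25                    ░
8576.09,Jack Clark,Mumbai,4,completed,2024-02-25                   ░
8154.84,Carol Lee,Tokyo,5,cancelled,2024-03-19                     ░
1271.07,Dave Brown,Paris,6,cancelled,2024-03-28                    ░
8377.10,Eve King,Toronto,7,cancelled,2024-01-28                    ░
3184.88,Grace Lee,Berlin,8,completed,2024-12-01                    ░
4694.22,Grace Brown,Paris,9,cancelled,2024-09-22                   ░
4842.08,Ivy Taylor,Toronto,10,inactive,2024-12-18                  ░
6428.06,Dave Taylor,Paris,11,pending,2024-04-12                    ░
2083.84,Bob King,Berlin,12,pending,2024-03-16                      ░
9329.57,Hank Lee,Sydney,13,active,2024-12-22                       ░
1804.89,Bob Clark,New York,14,active,2024-08-26                    ░
3113.53,Ivy Lee,Mumbai,15,completed,2024-03-23                     ░
3988.48,Dave Clark,New York,16,completed,2024-02-06                ░
                                                                   ░
                                                                   ▼


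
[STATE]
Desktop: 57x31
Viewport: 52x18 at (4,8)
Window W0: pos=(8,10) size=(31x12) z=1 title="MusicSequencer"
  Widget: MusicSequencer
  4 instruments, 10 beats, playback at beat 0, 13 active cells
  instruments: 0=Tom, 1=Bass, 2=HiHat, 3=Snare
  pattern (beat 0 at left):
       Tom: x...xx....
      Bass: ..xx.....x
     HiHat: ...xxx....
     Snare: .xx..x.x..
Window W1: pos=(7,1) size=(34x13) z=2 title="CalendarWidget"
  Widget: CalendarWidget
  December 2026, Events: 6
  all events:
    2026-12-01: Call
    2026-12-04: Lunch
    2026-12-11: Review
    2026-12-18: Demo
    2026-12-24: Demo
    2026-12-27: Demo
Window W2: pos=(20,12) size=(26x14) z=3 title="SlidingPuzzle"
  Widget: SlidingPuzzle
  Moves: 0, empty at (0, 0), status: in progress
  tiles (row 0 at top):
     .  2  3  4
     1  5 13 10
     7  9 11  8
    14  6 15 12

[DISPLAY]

   ┃14 15 16 17 18* 19 20           ┃               
   ┃21 22 23 24* 25 26 27*          ┃               
   ┃28 29 30 31                     ┃               
   ┃                                ┃               
   ┃            ┏━━━━━━━━━━━━━━━━━━━━━━━━┓          
   ┗━━━━━━━━━━━━┃ SlidingPuzzle          ┃          
    ┃   Tom█···█┠────────────────────────┨          
    ┃  Bass··██·┃┌────┬────┬────┬────┐   ┃          
    ┃ HiHat···██┃│    │  2 │  3 │  4 │   ┃          
    ┃ Snare·██··┃├────┼────┼────┼────┤   ┃          
    ┃           ┃│  1 │  5 │ 13 │ 10 │   ┃          
    ┃           ┃├────┼────┼────┼────┤   ┃          
    ┃           ┃│  7 │  9 │ 11 │  8 │   ┃          
    ┗━━━━━━━━━━━┃├────┼────┼────┼────┤   ┃          
                ┃│ 14 │  6 │ 15 │ 12 │   ┃          
                ┃└────┴────┴────┴────┘   ┃          
                ┃Moves: 0                ┃          
                ┗━━━━━━━━━━━━━━━━━━━━━━━━┛          


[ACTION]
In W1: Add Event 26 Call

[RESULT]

   ┃14 15 16 17 18* 19 20           ┃               
   ┃21 22 23 24* 25 26* 27*         ┃               
   ┃28 29 30 31                     ┃               
   ┃                                ┃               
   ┃            ┏━━━━━━━━━━━━━━━━━━━━━━━━┓          
   ┗━━━━━━━━━━━━┃ SlidingPuzzle          ┃          
    ┃   Tom█···█┠────────────────────────┨          
    ┃  Bass··██·┃┌────┬────┬────┬────┐   ┃          
    ┃ HiHat···██┃│    │  2 │  3 │  4 │   ┃          
    ┃ Snare·██··┃├────┼────┼────┼────┤   ┃          
    ┃           ┃│  1 │  5 │ 13 │ 10 │   ┃          
    ┃           ┃├────┼────┼────┼────┤   ┃          
    ┃           ┃│  7 │  9 │ 11 │  8 │   ┃          
    ┗━━━━━━━━━━━┃├────┼────┼────┼────┤   ┃          
                ┃│ 14 │  6 │ 15 │ 12 │   ┃          
                ┃└────┴────┴────┴────┘   ┃          
                ┃Moves: 0                ┃          
                ┗━━━━━━━━━━━━━━━━━━━━━━━━┛          


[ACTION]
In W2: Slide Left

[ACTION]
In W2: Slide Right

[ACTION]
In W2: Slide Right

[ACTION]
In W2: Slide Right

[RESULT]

   ┃14 15 16 17 18* 19 20           ┃               
   ┃21 22 23 24* 25 26* 27*         ┃               
   ┃28 29 30 31                     ┃               
   ┃                                ┃               
   ┃            ┏━━━━━━━━━━━━━━━━━━━━━━━━┓          
   ┗━━━━━━━━━━━━┃ SlidingPuzzle          ┃          
    ┃   Tom█···█┠────────────────────────┨          
    ┃  Bass··██·┃┌────┬────┬────┬────┐   ┃          
    ┃ HiHat···██┃│    │  2 │  3 │  4 │   ┃          
    ┃ Snare·██··┃├────┼────┼────┼────┤   ┃          
    ┃           ┃│  1 │  5 │ 13 │ 10 │   ┃          
    ┃           ┃├────┼────┼────┼────┤   ┃          
    ┃           ┃│  7 │  9 │ 11 │  8 │   ┃          
    ┗━━━━━━━━━━━┃├────┼────┼────┼────┤   ┃          
                ┃│ 14 │  6 │ 15 │ 12 │   ┃          
                ┃└────┴────┴────┴────┘   ┃          
                ┃Moves: 2                ┃          
                ┗━━━━━━━━━━━━━━━━━━━━━━━━┛          


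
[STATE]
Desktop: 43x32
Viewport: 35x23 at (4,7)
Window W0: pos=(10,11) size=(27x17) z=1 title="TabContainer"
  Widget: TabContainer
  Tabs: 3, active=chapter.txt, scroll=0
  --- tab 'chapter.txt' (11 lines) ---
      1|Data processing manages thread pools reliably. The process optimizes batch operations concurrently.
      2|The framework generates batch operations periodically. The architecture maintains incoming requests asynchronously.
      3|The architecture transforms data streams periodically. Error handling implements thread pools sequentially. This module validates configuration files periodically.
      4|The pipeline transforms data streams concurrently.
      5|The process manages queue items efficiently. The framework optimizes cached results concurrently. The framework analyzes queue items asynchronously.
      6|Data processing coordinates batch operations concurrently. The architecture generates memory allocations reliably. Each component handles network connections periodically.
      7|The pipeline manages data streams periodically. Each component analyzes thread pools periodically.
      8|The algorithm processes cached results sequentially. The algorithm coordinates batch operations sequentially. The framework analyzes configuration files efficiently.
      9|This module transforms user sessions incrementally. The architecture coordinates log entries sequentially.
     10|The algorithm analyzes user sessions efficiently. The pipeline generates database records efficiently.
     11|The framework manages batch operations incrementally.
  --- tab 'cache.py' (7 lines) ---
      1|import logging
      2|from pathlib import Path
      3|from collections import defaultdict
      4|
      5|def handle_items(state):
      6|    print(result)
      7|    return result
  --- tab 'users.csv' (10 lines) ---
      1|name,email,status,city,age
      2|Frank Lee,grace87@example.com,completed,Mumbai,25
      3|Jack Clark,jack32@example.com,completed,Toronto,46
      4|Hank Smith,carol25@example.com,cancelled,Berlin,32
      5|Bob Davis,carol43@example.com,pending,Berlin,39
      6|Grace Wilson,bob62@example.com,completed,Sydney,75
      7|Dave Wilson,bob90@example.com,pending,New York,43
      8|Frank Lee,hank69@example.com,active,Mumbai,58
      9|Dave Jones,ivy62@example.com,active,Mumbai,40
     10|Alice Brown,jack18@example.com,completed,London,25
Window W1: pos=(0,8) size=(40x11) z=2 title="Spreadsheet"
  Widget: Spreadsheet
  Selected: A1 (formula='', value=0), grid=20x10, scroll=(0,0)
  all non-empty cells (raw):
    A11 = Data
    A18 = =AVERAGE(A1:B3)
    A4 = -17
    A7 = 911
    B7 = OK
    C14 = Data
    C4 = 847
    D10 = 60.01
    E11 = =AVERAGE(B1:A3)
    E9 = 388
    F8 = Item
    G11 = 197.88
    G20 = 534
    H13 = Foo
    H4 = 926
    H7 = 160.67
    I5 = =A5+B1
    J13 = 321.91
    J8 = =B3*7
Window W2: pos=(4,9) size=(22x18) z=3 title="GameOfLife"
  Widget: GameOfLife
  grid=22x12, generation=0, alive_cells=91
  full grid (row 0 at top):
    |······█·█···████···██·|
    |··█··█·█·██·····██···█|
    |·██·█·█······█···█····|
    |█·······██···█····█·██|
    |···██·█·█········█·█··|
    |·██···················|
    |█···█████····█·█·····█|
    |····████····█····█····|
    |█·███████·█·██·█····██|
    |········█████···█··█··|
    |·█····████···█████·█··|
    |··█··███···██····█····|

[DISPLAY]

                                   
━━━━━━━━━━━━━━━━━━━━━━━━━━━━━━━━━━━
┏━━━━━━━━━━━━━━━━━━━━┓             
┃ GameOfLife         ┃─────────────
┠────────────────────┨             
┃Gen: 0              ┃      D      
┃·····█·█···████···██┃-------------
┃·█··█·█·██·····██···┃  0       0  
┃██·█·█······█···█···┃  0       0  
┃·······██···█····█·█┃  0       0  
┃··██·█·█········█·█·┃847       0  
┃██··················┃━━━━━━━━━━━━━
┃···█████····█·█·····┃ansforms d┃  
┃···████····█····█···┃ages queue┃  
┃·███████·█·██·█····█┃ coordinat┃  
┃·······█████···█··█·┃nages data┃  
┃█····████···█████·█·┃rocesses c┃  
┃·█··███···██····█···┃nsforms us┃  
┃                    ┃nalyzes us┃  
┗━━━━━━━━━━━━━━━━━━━━┛anages bat┃  
      ┗━━━━━━━━━━━━━━━━━━━━━━━━━┛  
                                   
                                   


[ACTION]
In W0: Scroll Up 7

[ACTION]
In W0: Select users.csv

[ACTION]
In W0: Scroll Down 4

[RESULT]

                                   
━━━━━━━━━━━━━━━━━━━━━━━━━━━━━━━━━━━
┏━━━━━━━━━━━━━━━━━━━━┓             
┃ GameOfLife         ┃─────────────
┠────────────────────┨             
┃Gen: 0              ┃      D      
┃·····█·█···████···██┃-------------
┃·█··█·█·██·····██···┃  0       0  
┃██·█·█······█···█···┃  0       0  
┃·······██···█····█·█┃  0       0  
┃··██·█·█········█·█·┃847       0  
┃██··················┃━━━━━━━━━━━━━
┃···█████····█·█·····┃9@example.┃  
┃···████····█····█···┃2@example.┃  
┃·███████·█·██·█····█┃k18@exampl┃  
┃·······█████···█··█·┃          ┃  
┃█····████···█████·█·┃          ┃  
┃·█··███···██····█···┃          ┃  
┃                    ┃          ┃  
┗━━━━━━━━━━━━━━━━━━━━┛          ┃  
      ┗━━━━━━━━━━━━━━━━━━━━━━━━━┛  
                                   
                                   


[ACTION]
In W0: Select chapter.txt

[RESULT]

                                   
━━━━━━━━━━━━━━━━━━━━━━━━━━━━━━━━━━━
┏━━━━━━━━━━━━━━━━━━━━┓             
┃ GameOfLife         ┃─────────────
┠────────────────────┨             
┃Gen: 0              ┃      D      
┃·····█·█···████···██┃-------------
┃·█··█·█·██·····██···┃  0       0  
┃██·█·█······█···█···┃  0       0  
┃·······██···█····█·█┃  0       0  
┃··██·█·█········█·█·┃847       0  
┃██··················┃━━━━━━━━━━━━━
┃···█████····█·█·····┃ansforms d┃  
┃···████····█····█···┃ages queue┃  
┃·███████·█·██·█····█┃ coordinat┃  
┃·······█████···█··█·┃nages data┃  
┃█····████···█████·█·┃rocesses c┃  
┃·█··███···██····█···┃nsforms us┃  
┃                    ┃nalyzes us┃  
┗━━━━━━━━━━━━━━━━━━━━┛anages bat┃  
      ┗━━━━━━━━━━━━━━━━━━━━━━━━━┛  
                                   
                                   


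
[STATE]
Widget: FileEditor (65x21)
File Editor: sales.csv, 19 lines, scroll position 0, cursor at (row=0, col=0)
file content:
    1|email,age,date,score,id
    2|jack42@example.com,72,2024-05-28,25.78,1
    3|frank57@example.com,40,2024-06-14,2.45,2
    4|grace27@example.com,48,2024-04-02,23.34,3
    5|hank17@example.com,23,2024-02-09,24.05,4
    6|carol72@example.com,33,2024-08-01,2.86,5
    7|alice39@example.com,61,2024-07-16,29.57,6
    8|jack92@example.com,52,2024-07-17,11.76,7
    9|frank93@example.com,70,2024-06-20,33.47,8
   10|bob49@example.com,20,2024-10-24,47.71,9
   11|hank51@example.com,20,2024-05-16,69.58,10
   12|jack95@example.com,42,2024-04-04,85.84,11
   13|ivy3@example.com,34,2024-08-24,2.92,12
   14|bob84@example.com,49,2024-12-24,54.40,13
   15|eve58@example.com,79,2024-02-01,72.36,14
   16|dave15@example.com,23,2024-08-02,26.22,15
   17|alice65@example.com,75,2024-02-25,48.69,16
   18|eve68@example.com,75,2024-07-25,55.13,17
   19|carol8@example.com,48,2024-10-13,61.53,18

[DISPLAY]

█mail,age,date,score,id                                         ▲
jack42@example.com,72,2024-05-28,25.78,1                        █
frank57@example.com,40,2024-06-14,2.45,2                        ░
grace27@example.com,48,2024-04-02,23.34,3                       ░
hank17@example.com,23,2024-02-09,24.05,4                        ░
carol72@example.com,33,2024-08-01,2.86,5                        ░
alice39@example.com,61,2024-07-16,29.57,6                       ░
jack92@example.com,52,2024-07-17,11.76,7                        ░
frank93@example.com,70,2024-06-20,33.47,8                       ░
bob49@example.com,20,2024-10-24,47.71,9                         ░
hank51@example.com,20,2024-05-16,69.58,10                       ░
jack95@example.com,42,2024-04-04,85.84,11                       ░
ivy3@example.com,34,2024-08-24,2.92,12                          ░
bob84@example.com,49,2024-12-24,54.40,13                        ░
eve58@example.com,79,2024-02-01,72.36,14                        ░
dave15@example.com,23,2024-08-02,26.22,15                       ░
alice65@example.com,75,2024-02-25,48.69,16                      ░
eve68@example.com,75,2024-07-25,55.13,17                        ░
carol8@example.com,48,2024-10-13,61.53,18                       ░
                                                                ░
                                                                ▼


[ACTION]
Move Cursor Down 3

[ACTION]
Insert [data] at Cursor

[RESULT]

email,age,date,score,id                                         ▲
jack42@example.com,72,2024-05-28,25.78,1                        █
frank57@example.com,40,2024-06-14,2.45,2                        ░
data█race27@example.com,48,2024-04-02,23.34,3                   ░
hank17@example.com,23,2024-02-09,24.05,4                        ░
carol72@example.com,33,2024-08-01,2.86,5                        ░
alice39@example.com,61,2024-07-16,29.57,6                       ░
jack92@example.com,52,2024-07-17,11.76,7                        ░
frank93@example.com,70,2024-06-20,33.47,8                       ░
bob49@example.com,20,2024-10-24,47.71,9                         ░
hank51@example.com,20,2024-05-16,69.58,10                       ░
jack95@example.com,42,2024-04-04,85.84,11                       ░
ivy3@example.com,34,2024-08-24,2.92,12                          ░
bob84@example.com,49,2024-12-24,54.40,13                        ░
eve58@example.com,79,2024-02-01,72.36,14                        ░
dave15@example.com,23,2024-08-02,26.22,15                       ░
alice65@example.com,75,2024-02-25,48.69,16                      ░
eve68@example.com,75,2024-07-25,55.13,17                        ░
carol8@example.com,48,2024-10-13,61.53,18                       ░
                                                                ░
                                                                ▼


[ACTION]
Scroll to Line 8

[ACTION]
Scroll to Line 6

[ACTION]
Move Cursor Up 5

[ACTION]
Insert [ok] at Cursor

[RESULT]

emaiok█,age,date,score,id                                       ▲
jack42@example.com,72,2024-05-28,25.78,1                        █
frank57@example.com,40,2024-06-14,2.45,2                        ░
datagrace27@example.com,48,2024-04-02,23.34,3                   ░
hank17@example.com,23,2024-02-09,24.05,4                        ░
carol72@example.com,33,2024-08-01,2.86,5                        ░
alice39@example.com,61,2024-07-16,29.57,6                       ░
jack92@example.com,52,2024-07-17,11.76,7                        ░
frank93@example.com,70,2024-06-20,33.47,8                       ░
bob49@example.com,20,2024-10-24,47.71,9                         ░
hank51@example.com,20,2024-05-16,69.58,10                       ░
jack95@example.com,42,2024-04-04,85.84,11                       ░
ivy3@example.com,34,2024-08-24,2.92,12                          ░
bob84@example.com,49,2024-12-24,54.40,13                        ░
eve58@example.com,79,2024-02-01,72.36,14                        ░
dave15@example.com,23,2024-08-02,26.22,15                       ░
alice65@example.com,75,2024-02-25,48.69,16                      ░
eve68@example.com,75,2024-07-25,55.13,17                        ░
carol8@example.com,48,2024-10-13,61.53,18                       ░
                                                                ░
                                                                ▼


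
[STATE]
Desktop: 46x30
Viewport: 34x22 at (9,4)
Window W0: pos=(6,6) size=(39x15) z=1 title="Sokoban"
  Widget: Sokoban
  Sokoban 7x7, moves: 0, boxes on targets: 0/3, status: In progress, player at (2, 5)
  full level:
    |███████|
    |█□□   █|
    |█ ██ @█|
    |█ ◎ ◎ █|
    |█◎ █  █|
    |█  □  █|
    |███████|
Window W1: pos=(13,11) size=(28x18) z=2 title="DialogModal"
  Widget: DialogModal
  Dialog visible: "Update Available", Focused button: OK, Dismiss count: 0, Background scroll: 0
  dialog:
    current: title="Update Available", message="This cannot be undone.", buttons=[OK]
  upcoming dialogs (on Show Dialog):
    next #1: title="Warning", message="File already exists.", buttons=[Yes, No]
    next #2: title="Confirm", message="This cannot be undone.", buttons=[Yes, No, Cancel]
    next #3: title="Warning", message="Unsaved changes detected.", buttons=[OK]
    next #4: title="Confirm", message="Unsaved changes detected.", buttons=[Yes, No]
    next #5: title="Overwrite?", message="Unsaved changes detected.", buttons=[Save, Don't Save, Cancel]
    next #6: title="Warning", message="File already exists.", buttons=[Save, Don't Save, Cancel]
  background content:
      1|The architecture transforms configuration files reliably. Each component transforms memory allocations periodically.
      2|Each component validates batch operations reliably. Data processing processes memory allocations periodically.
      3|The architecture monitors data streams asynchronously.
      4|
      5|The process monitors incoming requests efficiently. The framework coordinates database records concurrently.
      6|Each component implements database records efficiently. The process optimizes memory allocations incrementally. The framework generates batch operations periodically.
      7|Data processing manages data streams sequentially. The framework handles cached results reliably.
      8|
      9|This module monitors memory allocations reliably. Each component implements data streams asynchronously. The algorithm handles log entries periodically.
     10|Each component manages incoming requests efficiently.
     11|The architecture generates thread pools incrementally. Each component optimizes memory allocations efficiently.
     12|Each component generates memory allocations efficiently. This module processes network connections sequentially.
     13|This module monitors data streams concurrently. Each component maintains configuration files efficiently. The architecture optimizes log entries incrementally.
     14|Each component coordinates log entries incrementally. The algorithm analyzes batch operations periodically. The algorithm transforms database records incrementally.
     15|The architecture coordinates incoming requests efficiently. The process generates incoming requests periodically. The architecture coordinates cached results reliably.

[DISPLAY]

                                  
                                  
━━━━━━━━━━━━━━━━━━━━━━━━━━━━━━━━━━
okoban                            
──────────────────────────────────
█████                             
□   █                             
██ @┏━━━━━━━━━━━━━━━━━━━━━━━━━━┓  
◎ ◎ ┃ DialogModal              ┃  
 █  ┠──────────────────────────┨  
 □  ┃The architecture transform┃  
████┃Each component validates b┃  
ves:┃The architecture monitors ┃  
    ┃                          ┃  
    ┃Th┌────────────────────┐om┃  
    ┃Ea│  Update Available  │s ┃  
━━━━┃Da│This cannot be undon│da┃━━
    ┃  │        [OK]        │  ┃  
    ┃Th└────────────────────┘or┃  
    ┃Each component manages inc┃  
    ┃The architecture generates┃  
    ┃Each component generates m┃  


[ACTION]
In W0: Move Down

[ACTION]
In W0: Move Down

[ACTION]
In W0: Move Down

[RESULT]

                                  
                                  
━━━━━━━━━━━━━━━━━━━━━━━━━━━━━━━━━━
okoban                            
──────────────────────────────────
█████                             
□   █                             
██  ┏━━━━━━━━━━━━━━━━━━━━━━━━━━┓  
◎ ◎ ┃ DialogModal              ┃  
 █  ┠──────────────────────────┨  
 □ @┃The architecture transform┃  
████┃Each component validates b┃  
ves:┃The architecture monitors ┃  
    ┃                          ┃  
    ┃Th┌────────────────────┐om┃  
    ┃Ea│  Update Available  │s ┃  
━━━━┃Da│This cannot be undon│da┃━━
    ┃  │        [OK]        │  ┃  
    ┃Th└────────────────────┘or┃  
    ┃Each component manages inc┃  
    ┃The architecture generates┃  
    ┃Each component generates m┃  


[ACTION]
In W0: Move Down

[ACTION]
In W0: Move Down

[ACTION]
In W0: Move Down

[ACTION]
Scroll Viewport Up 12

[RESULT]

                                  
                                  
                                  
                                  
                                  
                                  
━━━━━━━━━━━━━━━━━━━━━━━━━━━━━━━━━━
okoban                            
──────────────────────────────────
█████                             
□   █                             
██  ┏━━━━━━━━━━━━━━━━━━━━━━━━━━┓  
◎ ◎ ┃ DialogModal              ┃  
 █  ┠──────────────────────────┨  
 □ @┃The architecture transform┃  
████┃Each component validates b┃  
ves:┃The architecture monitors ┃  
    ┃                          ┃  
    ┃Th┌────────────────────┐om┃  
    ┃Ea│  Update Available  │s ┃  
━━━━┃Da│This cannot be undon│da┃━━
    ┃  │        [OK]        │  ┃  
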